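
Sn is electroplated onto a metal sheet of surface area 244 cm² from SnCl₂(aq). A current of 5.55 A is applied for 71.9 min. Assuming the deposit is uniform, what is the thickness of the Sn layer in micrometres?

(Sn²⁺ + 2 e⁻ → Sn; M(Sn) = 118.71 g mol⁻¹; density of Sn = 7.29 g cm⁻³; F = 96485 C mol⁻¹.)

82.8 μm

Q = I·t = 5.550 × 4314.0 = 23940 C; n(e⁻) = 0.2481 mol.
n(Sn) = n(e⁻)/2 = 0.1241 mol, so m = 0.1241 × 118.71 = 14.73 g.
Volume = m/ρ = 14.73 / 7.29 = 2.020 cm³.
Thickness = V/A = 2.020 / 244 = 0.00828 cm = 82.8 μm.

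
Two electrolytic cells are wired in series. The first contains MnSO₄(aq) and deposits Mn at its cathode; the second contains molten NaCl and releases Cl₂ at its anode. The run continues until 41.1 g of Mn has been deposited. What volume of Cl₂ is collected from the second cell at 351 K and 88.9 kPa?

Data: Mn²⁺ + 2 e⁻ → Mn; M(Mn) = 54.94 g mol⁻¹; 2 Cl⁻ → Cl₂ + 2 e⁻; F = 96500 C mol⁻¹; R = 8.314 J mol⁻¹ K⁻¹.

n(Mn) = 41.1 / 54.94 = 0.7481 mol, so n(e⁻) = 2 × 0.7481 = 1.496 mol.
The cells are in series, so the same 1.496 mol of electrons passes through the second cell.
2 Cl⁻ → Cl₂ + 2 e⁻ — 2 mol e⁻ per mol Cl₂, so n(Cl₂) = 1.496/2 = 0.7481 mol.
V = nRT/P = (0.7481 × 8.314 × 351) / (88.9 × 10³) = 0.0246 m³ = 24.6 L.

24.6 L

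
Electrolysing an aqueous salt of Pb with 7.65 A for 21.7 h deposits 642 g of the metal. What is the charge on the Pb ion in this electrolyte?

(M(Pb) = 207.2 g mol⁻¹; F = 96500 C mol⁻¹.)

Q = I·t = 7.650 A × 78120 s = 597600 C, so n(e⁻) = 597600/96500 = 6.193 mol.
n(Pb) deposited = 642 / 207.2 = 3.098 mol.
Electrons per atom = n(e⁻)/n(Pb) = 6.193 / 3.098 = 2.00 ≈ 2, so the ion is Pb²⁺.

+2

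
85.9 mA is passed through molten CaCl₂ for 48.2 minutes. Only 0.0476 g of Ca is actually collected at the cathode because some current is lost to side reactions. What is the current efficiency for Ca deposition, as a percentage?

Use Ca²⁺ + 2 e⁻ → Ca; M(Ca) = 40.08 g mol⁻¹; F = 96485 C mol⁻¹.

92.3 %

Q = I·t = 0.08590 × 2892.0 = 248.4 C; n(e⁻) = 248.4/96485 = 0.002575 mol.
Theoretical n(Ca) = n(e⁻)/2 = 0.001287 mol, i.e. m_theo = 0.001287 × 40.08 = 0.05160 g.
Efficiency = m_actual / m_theo = 0.0476 / 0.05160 = 92.3 %.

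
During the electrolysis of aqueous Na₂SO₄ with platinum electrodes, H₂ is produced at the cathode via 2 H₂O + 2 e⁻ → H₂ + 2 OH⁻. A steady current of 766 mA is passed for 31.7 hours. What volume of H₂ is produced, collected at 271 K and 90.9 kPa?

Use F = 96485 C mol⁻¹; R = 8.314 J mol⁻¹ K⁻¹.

Q = I·t = 0.7660 A × 114120 s = 87420 C.
n(e⁻) = Q/F = 87420 / 96485 = 0.9060 mol.
2 electrons are transferred per H₂ molecule, so n(H₂) = 0.9060 / 2 = 0.4530 mol.
V = nRT/P = (0.4530 × 8.314 × 271) / (90.9 × 10³ Pa) = 0.0112 m³ = 11.2 L.

11.2 L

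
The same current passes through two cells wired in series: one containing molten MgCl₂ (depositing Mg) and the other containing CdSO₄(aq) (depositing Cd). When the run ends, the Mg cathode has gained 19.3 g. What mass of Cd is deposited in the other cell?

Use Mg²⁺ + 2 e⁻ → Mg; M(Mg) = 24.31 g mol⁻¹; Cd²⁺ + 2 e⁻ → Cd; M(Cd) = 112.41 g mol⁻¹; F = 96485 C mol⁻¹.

n(Mg) = 19.3 / 24.31 = 0.7939 mol.
Since Mg²⁺ + 2 e⁻ → Mg, n(e⁻) passed = 2 × 0.7939 = 1.588 mol.
Cells in series carry the same charge, so the same 1.588 mol of electrons passes through cell 2.
Cd²⁺ + 2 e⁻ → Cd, so n(Cd) = 1.588 / 2 = 0.7939 mol.
m(Cd) = 0.7939 × 112.41 = 89.2 g.

89.2 g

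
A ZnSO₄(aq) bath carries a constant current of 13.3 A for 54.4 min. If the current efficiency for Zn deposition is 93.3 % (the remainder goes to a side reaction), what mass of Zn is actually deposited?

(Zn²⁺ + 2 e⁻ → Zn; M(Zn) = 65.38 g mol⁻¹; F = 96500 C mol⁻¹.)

Q = I·t = 13.30 × 3264.0 = 43410 C.
n(e⁻) = 43410/96500 = 0.4499 mol; theoretically n(Zn) = 0.4499/2 = 0.2249 mol, m_theo = 14.71 g.
At 93.3 % efficiency, m_actual = 0.933 × 14.71 = 13.7 g.

13.7 g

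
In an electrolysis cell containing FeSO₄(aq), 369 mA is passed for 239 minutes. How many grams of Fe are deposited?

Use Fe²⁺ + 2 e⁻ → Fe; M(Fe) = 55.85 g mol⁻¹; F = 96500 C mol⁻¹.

Q = I·t = 0.3690 A × 14340 s = 5291 C.
n(e⁻) = Q/F = 5291 / 96500 = 0.05483 mol.
Fe²⁺ + 2 e⁻ → Fe, so n(Fe) = n(e⁻)/2 = 0.02742 mol.
m = n·M = 0.02742 × 55.85 = 1.53 g.

1.53 g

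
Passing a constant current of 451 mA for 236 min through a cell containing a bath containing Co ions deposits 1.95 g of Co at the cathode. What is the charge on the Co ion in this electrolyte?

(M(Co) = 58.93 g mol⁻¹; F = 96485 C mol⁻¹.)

+2

Q = I·t = 0.4510 A × 14160 s = 6386 C, so n(e⁻) = 6386/96485 = 0.06619 mol.
n(Co) deposited = 1.95 / 58.93 = 0.03309 mol.
Electrons per atom = n(e⁻)/n(Co) = 0.06619 / 0.03309 = 2.00 ≈ 2, so the ion is Co²⁺.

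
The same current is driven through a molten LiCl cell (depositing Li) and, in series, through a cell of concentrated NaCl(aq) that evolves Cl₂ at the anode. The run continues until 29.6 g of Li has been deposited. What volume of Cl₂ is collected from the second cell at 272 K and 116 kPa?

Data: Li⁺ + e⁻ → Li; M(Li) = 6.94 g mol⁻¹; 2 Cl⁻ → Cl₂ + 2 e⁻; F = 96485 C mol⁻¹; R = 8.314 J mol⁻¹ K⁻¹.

41.6 L

n(Li) = 29.6 / 6.94 = 4.265 mol, so n(e⁻) = 1 × 4.265 = 4.265 mol.
The cells are in series, so the same 4.265 mol of electrons passes through the second cell.
2 Cl⁻ → Cl₂ + 2 e⁻ — 2 mol e⁻ per mol Cl₂, so n(Cl₂) = 4.265/2 = 2.133 mol.
V = nRT/P = (2.133 × 8.314 × 272) / (116 × 10³) = 0.0416 m³ = 41.6 L.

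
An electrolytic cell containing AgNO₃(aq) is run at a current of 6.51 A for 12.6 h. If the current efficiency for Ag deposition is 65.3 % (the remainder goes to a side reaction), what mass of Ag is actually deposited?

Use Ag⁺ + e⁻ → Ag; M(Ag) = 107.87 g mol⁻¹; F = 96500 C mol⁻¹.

Q = I·t = 6.510 × 45360 = 295300 C.
n(e⁻) = 295300/96500 = 3.060 mol; theoretically n(Ag) = 3.060/1 = 3.060 mol, m_theo = 330.1 g.
At 65.3 % efficiency, m_actual = 0.653 × 330.1 = 216 g.

216 g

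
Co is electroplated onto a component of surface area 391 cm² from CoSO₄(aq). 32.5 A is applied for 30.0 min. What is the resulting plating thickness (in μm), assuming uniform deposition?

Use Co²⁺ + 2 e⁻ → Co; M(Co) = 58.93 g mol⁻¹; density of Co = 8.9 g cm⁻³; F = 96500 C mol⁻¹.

51.3 μm

Q = I·t = 32.50 × 1800.0 = 58500 C; n(e⁻) = 0.6062 mol.
n(Co) = n(e⁻)/2 = 0.3031 mol, so m = 0.3031 × 58.93 = 17.86 g.
Volume = m/ρ = 17.86 / 8.9 = 2.007 cm³.
Thickness = V/A = 2.007 / 391 = 0.00513 cm = 51.3 μm.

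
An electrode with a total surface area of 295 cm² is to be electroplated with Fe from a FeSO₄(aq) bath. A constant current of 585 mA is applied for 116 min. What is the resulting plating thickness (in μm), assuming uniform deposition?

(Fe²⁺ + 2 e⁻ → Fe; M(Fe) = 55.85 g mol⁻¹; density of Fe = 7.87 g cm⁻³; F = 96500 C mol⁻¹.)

Q = I·t = 0.5850 × 6960.0 = 4072 C; n(e⁻) = 0.04219 mol.
n(Fe) = n(e⁻)/2 = 0.02110 mol, so m = 0.02110 × 55.85 = 1.178 g.
Volume = m/ρ = 1.178 / 7.87 = 0.1497 cm³.
Thickness = V/A = 0.1497 / 295 = 5.07 × 10⁻⁴ cm = 5.07 μm.

5.07 μm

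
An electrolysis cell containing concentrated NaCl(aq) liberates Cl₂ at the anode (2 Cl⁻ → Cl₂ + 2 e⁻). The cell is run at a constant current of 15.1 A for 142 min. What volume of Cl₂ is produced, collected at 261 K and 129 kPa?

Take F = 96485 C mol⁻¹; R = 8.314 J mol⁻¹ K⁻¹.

11.2 L

Q = I·t = 15.10 A × 8520.0 s = 128700 C.
n(e⁻) = Q/F = 128700 / 96485 = 1.333 mol.
2 electrons are transferred per Cl₂ molecule, so n(Cl₂) = 1.333 / 2 = 0.6667 mol.
V = nRT/P = (0.6667 × 8.314 × 261) / (129 × 10³ Pa) = 0.0112 m³ = 11.2 L.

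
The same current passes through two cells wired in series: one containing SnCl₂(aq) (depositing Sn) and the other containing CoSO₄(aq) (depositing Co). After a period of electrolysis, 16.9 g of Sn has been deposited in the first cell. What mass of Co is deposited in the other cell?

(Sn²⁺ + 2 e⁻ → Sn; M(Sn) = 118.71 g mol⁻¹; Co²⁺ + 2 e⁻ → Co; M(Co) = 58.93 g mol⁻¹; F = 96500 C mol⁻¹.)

8.39 g

n(Sn) = 16.9 / 118.71 = 0.1424 mol.
Since Sn²⁺ + 2 e⁻ → Sn, n(e⁻) passed = 2 × 0.1424 = 0.2847 mol.
Cells in series carry the same charge, so the same 0.2847 mol of electrons passes through cell 2.
Co²⁺ + 2 e⁻ → Co, so n(Co) = 0.2847 / 2 = 0.1424 mol.
m(Co) = 0.1424 × 58.93 = 8.39 g.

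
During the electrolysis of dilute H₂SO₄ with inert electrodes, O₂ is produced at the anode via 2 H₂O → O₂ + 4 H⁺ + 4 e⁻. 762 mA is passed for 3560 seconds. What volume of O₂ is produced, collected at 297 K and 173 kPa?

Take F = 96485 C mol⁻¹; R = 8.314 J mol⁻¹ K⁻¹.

0.100 L

Q = I·t = 0.7620 A × 3560.0 s = 2713 C.
n(e⁻) = Q/F = 2713 / 96485 = 0.02812 mol.
4 electrons are transferred per O₂ molecule, so n(O₂) = 0.02812 / 4 = 0.007029 mol.
V = nRT/P = (0.007029 × 8.314 × 297) / (173 × 10³ Pa) = 1.00 × 10⁻⁴ m³ = 0.100 L.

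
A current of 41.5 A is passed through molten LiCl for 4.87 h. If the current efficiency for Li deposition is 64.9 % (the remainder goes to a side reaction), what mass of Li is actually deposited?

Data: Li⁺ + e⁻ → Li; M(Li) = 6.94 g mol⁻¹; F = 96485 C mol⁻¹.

34.0 g

Q = I·t = 41.50 × 17532 = 727600 C.
n(e⁻) = 727600/96485 = 7.541 mol; theoretically n(Li) = 7.541/1 = 7.541 mol, m_theo = 52.33 g.
At 64.9 % efficiency, m_actual = 0.649 × 52.33 = 34.0 g.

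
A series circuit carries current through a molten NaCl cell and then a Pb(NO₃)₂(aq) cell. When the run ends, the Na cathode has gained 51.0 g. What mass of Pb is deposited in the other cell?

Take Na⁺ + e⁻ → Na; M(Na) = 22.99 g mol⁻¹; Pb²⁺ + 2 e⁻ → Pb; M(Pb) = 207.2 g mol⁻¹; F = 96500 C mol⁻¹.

n(Na) = 51.0 / 22.99 = 2.218 mol.
Since Na⁺ + e⁻ → Na, n(e⁻) passed = 1 × 2.218 = 2.218 mol.
Cells in series carry the same charge, so the same 2.218 mol of electrons passes through cell 2.
Pb²⁺ + 2 e⁻ → Pb, so n(Pb) = 2.218 / 2 = 1.109 mol.
m(Pb) = 1.109 × 207.2 = 230 g.

230 g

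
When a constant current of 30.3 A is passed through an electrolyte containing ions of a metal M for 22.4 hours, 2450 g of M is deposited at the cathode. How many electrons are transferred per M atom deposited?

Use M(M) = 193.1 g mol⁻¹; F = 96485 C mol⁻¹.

Q = I·t = 30.30 A × 80640 s = 2443000 C, so n(e⁻) = 2443000/96485 = 25.32 mol.
n(M) deposited = 2450 / 193.1 = 12.69 mol.
Electrons per atom = n(e⁻)/n(M) = 25.32 / 12.69 = 2.00 ≈ 2, so the ion is M²⁺.

2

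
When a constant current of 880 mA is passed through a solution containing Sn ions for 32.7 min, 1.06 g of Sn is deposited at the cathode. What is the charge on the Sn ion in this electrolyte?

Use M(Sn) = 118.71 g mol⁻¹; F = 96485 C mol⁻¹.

+2

Q = I·t = 0.8800 A × 1962.0 s = 1727 C, so n(e⁻) = 1727/96485 = 0.01789 mol.
n(Sn) deposited = 1.06 / 118.71 = 0.008929 mol.
Electrons per atom = n(e⁻)/n(Sn) = 0.01789 / 0.008929 = 2.00 ≈ 2, so the ion is Sn²⁺.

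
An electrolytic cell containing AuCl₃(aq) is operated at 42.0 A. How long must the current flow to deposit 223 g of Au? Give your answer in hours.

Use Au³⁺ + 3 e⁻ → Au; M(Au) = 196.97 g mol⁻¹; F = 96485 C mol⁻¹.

n(Au) = m/M = 223 / 196.97 = 1.132 mol.
Each Au atom requires 3 electrons, so n(e⁻) = 3 × 1.132 = 3.396 mol.
Q = n(e⁻)·F = 3.396 × 96485 = 327700 C.
t = Q/I = 327700 / 42.00 A = 7803 s = 2.17 h.

2.17 h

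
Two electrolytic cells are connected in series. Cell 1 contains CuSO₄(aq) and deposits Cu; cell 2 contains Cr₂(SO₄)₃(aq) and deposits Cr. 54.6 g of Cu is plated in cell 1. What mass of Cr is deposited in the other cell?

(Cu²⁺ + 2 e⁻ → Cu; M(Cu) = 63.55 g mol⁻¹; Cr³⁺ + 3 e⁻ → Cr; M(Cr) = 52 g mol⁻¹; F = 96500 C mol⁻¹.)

n(Cu) = 54.6 / 63.55 = 0.8592 mol.
Since Cu²⁺ + 2 e⁻ → Cu, n(e⁻) passed = 2 × 0.8592 = 1.718 mol.
Cells in series carry the same charge, so the same 1.718 mol of electrons passes through cell 2.
Cr³⁺ + 3 e⁻ → Cr, so n(Cr) = 1.718 / 3 = 0.5728 mol.
m(Cr) = 0.5728 × 52 = 29.8 g.

29.8 g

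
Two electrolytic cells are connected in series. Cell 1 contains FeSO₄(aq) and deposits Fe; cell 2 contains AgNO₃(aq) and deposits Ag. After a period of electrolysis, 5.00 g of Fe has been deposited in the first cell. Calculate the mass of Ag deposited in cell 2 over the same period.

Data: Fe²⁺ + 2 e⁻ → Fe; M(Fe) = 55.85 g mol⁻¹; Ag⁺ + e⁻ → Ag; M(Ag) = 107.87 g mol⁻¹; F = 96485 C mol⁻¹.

n(Fe) = 5.00 / 55.85 = 0.08953 mol.
Since Fe²⁺ + 2 e⁻ → Fe, n(e⁻) passed = 2 × 0.08953 = 0.1791 mol.
Cells in series carry the same charge, so the same 0.1791 mol of electrons passes through cell 2.
Ag⁺ + e⁻ → Ag, so n(Ag) = 0.1791 / 1 = 0.1791 mol.
m(Ag) = 0.1791 × 107.87 = 19.3 g.

19.3 g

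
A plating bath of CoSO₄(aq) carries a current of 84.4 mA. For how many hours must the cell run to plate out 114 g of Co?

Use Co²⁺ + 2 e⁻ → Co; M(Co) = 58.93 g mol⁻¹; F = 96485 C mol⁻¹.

1230 h

n(Co) = m/M = 114 / 58.93 = 1.934 mol.
Each Co atom requires 2 electrons, so n(e⁻) = 2 × 1.934 = 3.869 mol.
Q = n(e⁻)·F = 3.869 × 96485 = 373300 C.
t = Q/I = 373300 / 0.08440 A = 4423000 s = 1230 h.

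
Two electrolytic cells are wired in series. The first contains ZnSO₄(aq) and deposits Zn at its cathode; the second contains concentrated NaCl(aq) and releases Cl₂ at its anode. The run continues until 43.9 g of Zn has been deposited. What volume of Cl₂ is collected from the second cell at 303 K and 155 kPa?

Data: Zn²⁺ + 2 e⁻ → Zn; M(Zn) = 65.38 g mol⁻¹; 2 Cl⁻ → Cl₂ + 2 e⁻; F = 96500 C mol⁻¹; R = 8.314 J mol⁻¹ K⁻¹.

n(Zn) = 43.9 / 65.38 = 0.6715 mol, so n(e⁻) = 2 × 0.6715 = 1.343 mol.
The cells are in series, so the same 1.343 mol of electrons passes through the second cell.
2 Cl⁻ → Cl₂ + 2 e⁻ — 2 mol e⁻ per mol Cl₂, so n(Cl₂) = 1.343/2 = 0.6715 mol.
V = nRT/P = (0.6715 × 8.314 × 303) / (155 × 10³) = 0.0109 m³ = 10.9 L.

10.9 L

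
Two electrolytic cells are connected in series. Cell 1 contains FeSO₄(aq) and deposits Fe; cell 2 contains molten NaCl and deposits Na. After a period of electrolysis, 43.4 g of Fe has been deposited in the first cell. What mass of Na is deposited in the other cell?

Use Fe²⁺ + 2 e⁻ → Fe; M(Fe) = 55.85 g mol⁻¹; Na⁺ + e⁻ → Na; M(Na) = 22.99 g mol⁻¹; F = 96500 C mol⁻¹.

n(Fe) = 43.4 / 55.85 = 0.7771 mol.
Since Fe²⁺ + 2 e⁻ → Fe, n(e⁻) passed = 2 × 0.7771 = 1.554 mol.
Cells in series carry the same charge, so the same 1.554 mol of electrons passes through cell 2.
Na⁺ + e⁻ → Na, so n(Na) = 1.554 / 1 = 1.554 mol.
m(Na) = 1.554 × 22.99 = 35.7 g.

35.7 g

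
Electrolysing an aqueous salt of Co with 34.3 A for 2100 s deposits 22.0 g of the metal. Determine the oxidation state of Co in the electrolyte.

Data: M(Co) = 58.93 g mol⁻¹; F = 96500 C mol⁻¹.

+2

Q = I·t = 34.30 A × 2100.0 s = 72030 C, so n(e⁻) = 72030/96500 = 0.7464 mol.
n(Co) deposited = 22.0 / 58.93 = 0.3733 mol.
Electrons per atom = n(e⁻)/n(Co) = 0.7464 / 0.3733 = 2.00 ≈ 2, so the ion is Co²⁺.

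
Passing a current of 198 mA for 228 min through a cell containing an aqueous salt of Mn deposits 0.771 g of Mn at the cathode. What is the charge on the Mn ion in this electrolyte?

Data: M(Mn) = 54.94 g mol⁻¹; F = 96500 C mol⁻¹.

Q = I·t = 0.1980 A × 13680 s = 2709 C, so n(e⁻) = 2709/96500 = 0.02807 mol.
n(Mn) deposited = 0.771 / 54.94 = 0.01403 mol.
Electrons per atom = n(e⁻)/n(Mn) = 0.02807 / 0.01403 = 2.00 ≈ 2, so the ion is Mn²⁺.

+2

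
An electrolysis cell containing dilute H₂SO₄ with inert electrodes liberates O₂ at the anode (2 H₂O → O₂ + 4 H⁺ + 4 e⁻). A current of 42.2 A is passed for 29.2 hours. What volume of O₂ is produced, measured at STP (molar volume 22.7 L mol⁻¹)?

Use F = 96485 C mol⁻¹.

261 L

Q = I·t = 42.20 A × 105120 s = 4436000 C.
n(e⁻) = Q/F = 4436000 / 96485 = 45.98 mol.
4 electrons are transferred per O₂ molecule, so n(O₂) = 45.98 / 4 = 11.49 mol.
V = n × V_m = 11.49 × 22.7 = 261 L.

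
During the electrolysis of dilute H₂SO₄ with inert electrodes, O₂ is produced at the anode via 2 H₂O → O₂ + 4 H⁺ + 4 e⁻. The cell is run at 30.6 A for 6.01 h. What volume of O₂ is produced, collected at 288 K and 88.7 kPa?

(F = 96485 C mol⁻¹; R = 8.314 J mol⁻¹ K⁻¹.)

Q = I·t = 30.60 A × 21636 s = 662100 C.
n(e⁻) = Q/F = 662100 / 96485 = 6.862 mol.
4 electrons are transferred per O₂ molecule, so n(O₂) = 6.862 / 4 = 1.715 mol.
V = nRT/P = (1.715 × 8.314 × 288) / (88.7 × 10³ Pa) = 0.0463 m³ = 46.3 L.

46.3 L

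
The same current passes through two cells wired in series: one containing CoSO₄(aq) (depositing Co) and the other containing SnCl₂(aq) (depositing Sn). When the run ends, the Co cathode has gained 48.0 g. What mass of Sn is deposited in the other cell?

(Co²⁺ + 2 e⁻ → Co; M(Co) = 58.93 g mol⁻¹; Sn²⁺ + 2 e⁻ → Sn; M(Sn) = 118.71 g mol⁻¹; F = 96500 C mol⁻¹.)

96.7 g

n(Co) = 48.0 / 58.93 = 0.8145 mol.
Since Co²⁺ + 2 e⁻ → Co, n(e⁻) passed = 2 × 0.8145 = 1.629 mol.
Cells in series carry the same charge, so the same 1.629 mol of electrons passes through cell 2.
Sn²⁺ + 2 e⁻ → Sn, so n(Sn) = 1.629 / 2 = 0.8145 mol.
m(Sn) = 0.8145 × 118.71 = 96.7 g.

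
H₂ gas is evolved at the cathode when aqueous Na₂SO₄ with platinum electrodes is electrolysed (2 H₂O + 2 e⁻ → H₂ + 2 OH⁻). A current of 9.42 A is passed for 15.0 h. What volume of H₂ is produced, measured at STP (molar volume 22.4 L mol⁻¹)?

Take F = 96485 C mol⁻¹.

59.0 L

Q = I·t = 9.420 A × 54000 s = 508700 C.
n(e⁻) = Q/F = 508700 / 96485 = 5.272 mol.
2 electrons are transferred per H₂ molecule, so n(H₂) = 5.272 / 2 = 2.636 mol.
V = n × V_m = 2.636 × 22.4 = 59.0 L.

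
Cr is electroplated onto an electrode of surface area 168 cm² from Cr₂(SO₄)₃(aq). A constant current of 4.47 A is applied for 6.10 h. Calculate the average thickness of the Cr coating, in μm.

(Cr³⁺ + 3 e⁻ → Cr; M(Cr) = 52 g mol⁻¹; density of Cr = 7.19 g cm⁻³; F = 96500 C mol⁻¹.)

Q = I·t = 4.470 × 21960 = 98160 C; n(e⁻) = 1.017 mol.
n(Cr) = n(e⁻)/3 = 0.3391 mol, so m = 0.3391 × 52 = 17.63 g.
Volume = m/ρ = 17.63 / 7.19 = 2.452 cm³.
Thickness = V/A = 2.452 / 168 = 0.0146 cm = 146 μm.

146 μm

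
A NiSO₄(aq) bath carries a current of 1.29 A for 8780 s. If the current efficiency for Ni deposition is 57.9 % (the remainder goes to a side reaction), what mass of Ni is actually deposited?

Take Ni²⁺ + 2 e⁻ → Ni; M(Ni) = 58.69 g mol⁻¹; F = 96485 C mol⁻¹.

1.99 g

Q = I·t = 1.290 × 8780.0 = 11330 C.
n(e⁻) = 11330/96485 = 0.1174 mol; theoretically n(Ni) = 0.1174/2 = 0.05869 mol, m_theo = 3.445 g.
At 57.9 % efficiency, m_actual = 0.579 × 3.445 = 1.99 g.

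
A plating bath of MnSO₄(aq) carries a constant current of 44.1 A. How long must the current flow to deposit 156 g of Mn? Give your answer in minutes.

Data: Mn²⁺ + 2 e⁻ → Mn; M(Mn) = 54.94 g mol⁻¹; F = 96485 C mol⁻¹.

207 min

n(Mn) = m/M = 156 / 54.94 = 2.839 mol.
Each Mn atom requires 2 electrons, so n(e⁻) = 2 × 2.839 = 5.679 mol.
Q = n(e⁻)·F = 5.679 × 96485 = 547900 C.
t = Q/I = 547900 / 44.10 A = 12420 s = 207 min.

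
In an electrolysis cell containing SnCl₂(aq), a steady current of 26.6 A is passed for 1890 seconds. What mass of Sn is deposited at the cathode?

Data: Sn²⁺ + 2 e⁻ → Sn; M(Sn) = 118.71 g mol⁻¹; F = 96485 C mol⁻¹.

Q = I·t = 26.60 A × 1890.0 s = 50270 C.
n(e⁻) = Q/F = 50270 / 96485 = 0.5211 mol.
Sn²⁺ + 2 e⁻ → Sn, so n(Sn) = n(e⁻)/2 = 0.2605 mol.
m = n·M = 0.2605 × 118.71 = 30.9 g.

30.9 g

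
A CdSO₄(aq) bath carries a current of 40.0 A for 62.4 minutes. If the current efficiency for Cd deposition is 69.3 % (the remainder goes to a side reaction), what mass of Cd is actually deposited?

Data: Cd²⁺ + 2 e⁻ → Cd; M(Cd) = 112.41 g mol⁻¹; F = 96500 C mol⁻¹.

60.4 g

Q = I·t = 40.00 × 3744.0 = 149800 C.
n(e⁻) = 149800/96500 = 1.552 mol; theoretically n(Cd) = 1.552/2 = 0.7760 mol, m_theo = 87.23 g.
At 69.3 % efficiency, m_actual = 0.693 × 87.23 = 60.4 g.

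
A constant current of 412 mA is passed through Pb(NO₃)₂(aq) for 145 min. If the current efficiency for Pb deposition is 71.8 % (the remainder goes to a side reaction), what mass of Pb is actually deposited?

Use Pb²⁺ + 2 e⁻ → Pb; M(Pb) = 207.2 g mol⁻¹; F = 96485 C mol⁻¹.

2.76 g

Q = I·t = 0.4120 × 8700.0 = 3584 C.
n(e⁻) = 3584/96485 = 0.03715 mol; theoretically n(Pb) = 0.03715/2 = 0.01857 mol, m_theo = 3.849 g.
At 71.8 % efficiency, m_actual = 0.718 × 3.849 = 2.76 g.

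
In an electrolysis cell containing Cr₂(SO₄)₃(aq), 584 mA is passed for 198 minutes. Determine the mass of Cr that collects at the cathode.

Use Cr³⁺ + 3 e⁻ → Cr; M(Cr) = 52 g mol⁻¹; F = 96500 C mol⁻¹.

1.25 g

Q = I·t = 0.5840 A × 11880 s = 6938 C.
n(e⁻) = Q/F = 6938 / 96500 = 0.07190 mol.
Cr³⁺ + 3 e⁻ → Cr, so n(Cr) = n(e⁻)/3 = 0.02397 mol.
m = n·M = 0.02397 × 52 = 1.25 g.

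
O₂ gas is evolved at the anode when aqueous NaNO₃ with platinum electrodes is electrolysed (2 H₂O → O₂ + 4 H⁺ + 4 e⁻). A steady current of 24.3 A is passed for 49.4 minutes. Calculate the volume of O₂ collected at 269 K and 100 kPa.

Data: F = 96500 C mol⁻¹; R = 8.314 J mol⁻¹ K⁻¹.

4.17 L

Q = I·t = 24.30 A × 2964.0 s = 72030 C.
n(e⁻) = Q/F = 72030 / 96500 = 0.7464 mol.
4 electrons are transferred per O₂ molecule, so n(O₂) = 0.7464 / 4 = 0.1866 mol.
V = nRT/P = (0.1866 × 8.314 × 269) / (100 × 10³ Pa) = 0.00417 m³ = 4.17 L.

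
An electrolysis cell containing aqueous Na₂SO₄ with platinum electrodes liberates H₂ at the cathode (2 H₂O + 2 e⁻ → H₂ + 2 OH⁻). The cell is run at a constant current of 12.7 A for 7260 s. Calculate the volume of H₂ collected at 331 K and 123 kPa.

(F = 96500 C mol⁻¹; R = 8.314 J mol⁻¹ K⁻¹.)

Q = I·t = 12.70 A × 7260.0 s = 92200 C.
n(e⁻) = Q/F = 92200 / 96500 = 0.9555 mol.
2 electrons are transferred per H₂ molecule, so n(H₂) = 0.9555 / 2 = 0.4777 mol.
V = nRT/P = (0.4777 × 8.314 × 331) / (123 × 10³ Pa) = 0.0107 m³ = 10.7 L.

10.7 L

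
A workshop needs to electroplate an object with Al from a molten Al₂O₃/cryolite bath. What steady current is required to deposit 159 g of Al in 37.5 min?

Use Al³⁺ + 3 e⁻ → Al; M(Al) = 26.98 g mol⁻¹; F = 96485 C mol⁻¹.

n(Al) = 159 / 26.98 = 5.893 mol.
n(e⁻) = 3 × 5.893 = 17.68 mol.
Q = n(e⁻)·F = 17.68 × 96485 = 1706000 C.
I = Q/t = 1706000 / 2250.0 s = 758 A.

758 A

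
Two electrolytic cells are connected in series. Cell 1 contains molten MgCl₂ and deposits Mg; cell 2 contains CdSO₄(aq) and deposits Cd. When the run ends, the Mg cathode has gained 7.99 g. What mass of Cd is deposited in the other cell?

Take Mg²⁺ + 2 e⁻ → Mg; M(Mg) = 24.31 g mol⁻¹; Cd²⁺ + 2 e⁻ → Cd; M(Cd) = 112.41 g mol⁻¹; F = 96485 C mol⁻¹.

n(Mg) = 7.99 / 24.31 = 0.3287 mol.
Since Mg²⁺ + 2 e⁻ → Mg, n(e⁻) passed = 2 × 0.3287 = 0.6573 mol.
Cells in series carry the same charge, so the same 0.6573 mol of electrons passes through cell 2.
Cd²⁺ + 2 e⁻ → Cd, so n(Cd) = 0.6573 / 2 = 0.3287 mol.
m(Cd) = 0.3287 × 112.41 = 36.9 g.

36.9 g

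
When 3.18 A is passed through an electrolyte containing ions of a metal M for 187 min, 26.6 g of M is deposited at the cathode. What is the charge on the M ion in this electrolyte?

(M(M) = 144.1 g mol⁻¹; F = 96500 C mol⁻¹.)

+2

Q = I·t = 3.180 A × 11220 s = 35680 C, so n(e⁻) = 35680/96500 = 0.3697 mol.
n(M) deposited = 26.6 / 144.1 = 0.1846 mol.
Electrons per atom = n(e⁻)/n(M) = 0.3697 / 0.1846 = 2.00 ≈ 2, so the ion is M²⁺.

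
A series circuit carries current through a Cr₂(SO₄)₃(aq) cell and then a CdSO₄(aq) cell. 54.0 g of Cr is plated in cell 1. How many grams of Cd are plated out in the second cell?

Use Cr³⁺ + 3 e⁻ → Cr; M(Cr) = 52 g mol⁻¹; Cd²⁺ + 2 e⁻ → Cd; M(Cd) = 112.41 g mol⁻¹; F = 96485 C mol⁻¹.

n(Cr) = 54.0 / 52 = 1.038 mol.
Since Cr³⁺ + 3 e⁻ → Cr, n(e⁻) passed = 3 × 1.038 = 3.115 mol.
Cells in series carry the same charge, so the same 3.115 mol of electrons passes through cell 2.
Cd²⁺ + 2 e⁻ → Cd, so n(Cd) = 3.115 / 2 = 1.558 mol.
m(Cd) = 1.558 × 112.41 = 175 g.

175 g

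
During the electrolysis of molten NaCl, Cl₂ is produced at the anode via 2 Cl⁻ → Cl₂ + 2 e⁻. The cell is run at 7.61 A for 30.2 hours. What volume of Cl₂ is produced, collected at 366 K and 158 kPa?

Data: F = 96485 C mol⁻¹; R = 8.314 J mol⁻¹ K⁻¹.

Q = I·t = 7.610 A × 108720 s = 827400 C.
n(e⁻) = Q/F = 827400 / 96485 = 8.575 mol.
2 electrons are transferred per Cl₂ molecule, so n(Cl₂) = 8.575 / 2 = 4.288 mol.
V = nRT/P = (4.288 × 8.314 × 366) / (158 × 10³ Pa) = 0.0826 m³ = 82.6 L.

82.6 L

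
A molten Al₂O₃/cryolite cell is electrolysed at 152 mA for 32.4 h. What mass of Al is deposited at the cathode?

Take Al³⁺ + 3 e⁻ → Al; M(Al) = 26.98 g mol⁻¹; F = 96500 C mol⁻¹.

Q = I·t = 0.1520 A × 116640 s = 17730 C.
n(e⁻) = Q/F = 17730 / 96500 = 0.1837 mol.
Al³⁺ + 3 e⁻ → Al, so n(Al) = n(e⁻)/3 = 0.06124 mol.
m = n·M = 0.06124 × 26.98 = 1.65 g.

1.65 g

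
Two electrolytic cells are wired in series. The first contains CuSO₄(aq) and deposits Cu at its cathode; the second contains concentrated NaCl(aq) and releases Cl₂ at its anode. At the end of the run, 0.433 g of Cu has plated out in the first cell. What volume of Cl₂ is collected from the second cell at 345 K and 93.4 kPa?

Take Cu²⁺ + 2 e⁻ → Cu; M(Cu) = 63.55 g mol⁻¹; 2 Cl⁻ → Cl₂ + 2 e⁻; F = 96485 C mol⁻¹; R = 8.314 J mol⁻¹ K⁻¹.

0.209 L

n(Cu) = 0.433 / 63.55 = 0.006814 mol, so n(e⁻) = 2 × 0.006814 = 0.01363 mol.
The cells are in series, so the same 0.01363 mol of electrons passes through the second cell.
2 Cl⁻ → Cl₂ + 2 e⁻ — 2 mol e⁻ per mol Cl₂, so n(Cl₂) = 0.01363/2 = 0.006814 mol.
V = nRT/P = (0.006814 × 8.314 × 345) / (93.4 × 10³) = 2.09 × 10⁻⁴ m³ = 0.209 L.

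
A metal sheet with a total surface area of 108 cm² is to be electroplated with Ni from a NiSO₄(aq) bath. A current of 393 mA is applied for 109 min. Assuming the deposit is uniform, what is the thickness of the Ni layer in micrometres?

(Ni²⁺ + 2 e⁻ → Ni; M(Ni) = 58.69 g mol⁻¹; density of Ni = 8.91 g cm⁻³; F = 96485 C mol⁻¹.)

8.12 μm

Q = I·t = 0.3930 × 6540.0 = 2570 C; n(e⁻) = 0.02664 mol.
n(Ni) = n(e⁻)/2 = 0.01332 mol, so m = 0.01332 × 58.69 = 0.7817 g.
Volume = m/ρ = 0.7817 / 8.91 = 0.08773 cm³.
Thickness = V/A = 0.08773 / 108 = 8.12 × 10⁻⁴ cm = 8.12 μm.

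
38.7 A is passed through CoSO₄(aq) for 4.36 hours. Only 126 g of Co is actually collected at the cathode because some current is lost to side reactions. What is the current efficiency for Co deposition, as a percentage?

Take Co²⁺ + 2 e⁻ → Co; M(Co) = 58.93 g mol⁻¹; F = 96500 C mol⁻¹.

Q = I·t = 38.70 × 15696 = 607400 C; n(e⁻) = 607400/96500 = 6.295 mol.
Theoretical n(Co) = n(e⁻)/2 = 3.147 mol, i.e. m_theo = 3.147 × 58.93 = 185.5 g.
Efficiency = m_actual / m_theo = 126 / 185.5 = 67.9 %.

67.9 %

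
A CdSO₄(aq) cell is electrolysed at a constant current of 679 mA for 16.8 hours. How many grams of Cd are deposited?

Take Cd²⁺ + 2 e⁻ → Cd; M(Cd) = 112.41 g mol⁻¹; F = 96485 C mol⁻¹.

Q = I·t = 0.6790 A × 60480 s = 41070 C.
n(e⁻) = Q/F = 41070 / 96485 = 0.4256 mol.
Cd²⁺ + 2 e⁻ → Cd, so n(Cd) = n(e⁻)/2 = 0.2128 mol.
m = n·M = 0.2128 × 112.41 = 23.9 g.

23.9 g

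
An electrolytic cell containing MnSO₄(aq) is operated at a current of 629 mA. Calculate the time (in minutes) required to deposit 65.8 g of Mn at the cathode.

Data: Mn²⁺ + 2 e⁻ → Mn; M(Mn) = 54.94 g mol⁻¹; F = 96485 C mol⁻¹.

n(Mn) = m/M = 65.8 / 54.94 = 1.198 mol.
Each Mn atom requires 2 electrons, so n(e⁻) = 2 × 1.198 = 2.395 mol.
Q = n(e⁻)·F = 2.395 × 96485 = 231100 C.
t = Q/I = 231100 / 0.6290 A = 367400 s = 6120 min.

6120 min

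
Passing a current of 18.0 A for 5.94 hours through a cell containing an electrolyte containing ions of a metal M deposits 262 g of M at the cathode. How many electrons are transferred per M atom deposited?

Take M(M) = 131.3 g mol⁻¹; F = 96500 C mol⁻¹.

2

Q = I·t = 18.00 A × 21384 s = 384900 C, so n(e⁻) = 384900/96500 = 3.989 mol.
n(M) deposited = 262 / 131.3 = 1.995 mol.
Electrons per atom = n(e⁻)/n(M) = 3.989 / 1.995 = 2.00 ≈ 2, so the ion is M²⁺.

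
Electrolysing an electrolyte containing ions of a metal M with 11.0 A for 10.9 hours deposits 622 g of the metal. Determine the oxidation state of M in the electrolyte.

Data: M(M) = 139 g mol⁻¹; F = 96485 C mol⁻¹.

Q = I·t = 11.00 A × 39240 s = 431600 C, so n(e⁻) = 431600/96485 = 4.474 mol.
n(M) deposited = 622 / 139 = 4.475 mol.
Electrons per atom = n(e⁻)/n(M) = 4.474 / 4.475 = 1.00 ≈ 1, so the ion is M⁺.

+1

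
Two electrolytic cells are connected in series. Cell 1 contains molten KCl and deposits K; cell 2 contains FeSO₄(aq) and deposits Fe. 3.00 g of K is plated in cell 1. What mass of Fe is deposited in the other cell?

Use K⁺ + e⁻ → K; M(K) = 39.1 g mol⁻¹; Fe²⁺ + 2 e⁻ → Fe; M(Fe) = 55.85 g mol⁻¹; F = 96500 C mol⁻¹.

n(K) = 3.00 / 39.1 = 0.07673 mol.
Since K⁺ + e⁻ → K, n(e⁻) passed = 1 × 0.07673 = 0.07673 mol.
Cells in series carry the same charge, so the same 0.07673 mol of electrons passes through cell 2.
Fe²⁺ + 2 e⁻ → Fe, so n(Fe) = 0.07673 / 2 = 0.03836 mol.
m(Fe) = 0.03836 × 55.85 = 2.14 g.

2.14 g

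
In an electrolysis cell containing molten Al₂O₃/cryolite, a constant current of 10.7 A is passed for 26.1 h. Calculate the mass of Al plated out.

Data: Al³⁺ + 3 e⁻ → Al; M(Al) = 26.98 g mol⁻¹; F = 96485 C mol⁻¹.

93.7 g

Q = I·t = 10.70 A × 93960 s = 1005000 C.
n(e⁻) = Q/F = 1005000 / 96485 = 10.42 mol.
Al³⁺ + 3 e⁻ → Al, so n(Al) = n(e⁻)/3 = 3.473 mol.
m = n·M = 3.473 × 26.98 = 93.7 g.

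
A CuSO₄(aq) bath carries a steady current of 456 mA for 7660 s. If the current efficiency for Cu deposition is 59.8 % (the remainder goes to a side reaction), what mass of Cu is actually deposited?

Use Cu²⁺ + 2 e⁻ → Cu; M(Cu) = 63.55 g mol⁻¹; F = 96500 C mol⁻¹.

0.688 g

Q = I·t = 0.4560 × 7660.0 = 3493 C.
n(e⁻) = 3493/96500 = 0.03620 mol; theoretically n(Cu) = 0.03620/2 = 0.01810 mol, m_theo = 1.150 g.
At 59.8 % efficiency, m_actual = 0.598 × 1.150 = 0.688 g.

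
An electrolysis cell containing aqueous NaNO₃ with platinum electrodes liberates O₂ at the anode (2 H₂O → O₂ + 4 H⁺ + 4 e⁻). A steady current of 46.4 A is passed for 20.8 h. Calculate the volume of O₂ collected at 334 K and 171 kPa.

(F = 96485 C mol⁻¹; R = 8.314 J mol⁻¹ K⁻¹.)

Q = I·t = 46.40 A × 74880 s = 3474000 C.
n(e⁻) = Q/F = 3474000 / 96485 = 36.01 mol.
4 electrons are transferred per O₂ molecule, so n(O₂) = 36.01 / 4 = 9.003 mol.
V = nRT/P = (9.003 × 8.314 × 334) / (171 × 10³ Pa) = 0.146 m³ = 146 L.

146 L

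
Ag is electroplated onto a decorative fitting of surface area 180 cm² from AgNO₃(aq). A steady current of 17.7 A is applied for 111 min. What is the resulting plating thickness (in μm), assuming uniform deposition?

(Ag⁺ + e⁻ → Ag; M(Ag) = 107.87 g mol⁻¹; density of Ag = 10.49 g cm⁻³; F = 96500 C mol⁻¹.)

698 μm

Q = I·t = 17.70 × 6660.0 = 117900 C; n(e⁻) = 1.222 mol.
n(Ag) = n(e⁻)/1 = 1.222 mol, so m = 1.222 × 107.87 = 131.8 g.
Volume = m/ρ = 131.8 / 10.49 = 12.56 cm³.
Thickness = V/A = 12.56 / 180 = 0.0698 cm = 698 μm.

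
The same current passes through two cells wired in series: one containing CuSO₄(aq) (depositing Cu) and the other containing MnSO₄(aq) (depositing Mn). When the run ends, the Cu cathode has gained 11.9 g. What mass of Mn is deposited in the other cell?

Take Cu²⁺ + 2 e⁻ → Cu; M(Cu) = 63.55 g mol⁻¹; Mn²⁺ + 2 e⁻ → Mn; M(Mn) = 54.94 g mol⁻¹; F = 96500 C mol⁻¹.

10.3 g

n(Cu) = 11.9 / 63.55 = 0.1873 mol.
Since Cu²⁺ + 2 e⁻ → Cu, n(e⁻) passed = 2 × 0.1873 = 0.3745 mol.
Cells in series carry the same charge, so the same 0.3745 mol of electrons passes through cell 2.
Mn²⁺ + 2 e⁻ → Mn, so n(Mn) = 0.3745 / 2 = 0.1873 mol.
m(Mn) = 0.1873 × 54.94 = 10.3 g.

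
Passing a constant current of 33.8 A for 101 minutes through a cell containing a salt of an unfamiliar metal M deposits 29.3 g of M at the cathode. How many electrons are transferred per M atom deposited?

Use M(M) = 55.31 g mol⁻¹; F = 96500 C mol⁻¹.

4

Q = I·t = 33.80 A × 6060.0 s = 204800 C, so n(e⁻) = 204800/96500 = 2.123 mol.
n(M) deposited = 29.3 / 55.31 = 0.5297 mol.
Electrons per atom = n(e⁻)/n(M) = 2.123 / 0.5297 = 4.01 ≈ 4, so the ion is M⁴⁺.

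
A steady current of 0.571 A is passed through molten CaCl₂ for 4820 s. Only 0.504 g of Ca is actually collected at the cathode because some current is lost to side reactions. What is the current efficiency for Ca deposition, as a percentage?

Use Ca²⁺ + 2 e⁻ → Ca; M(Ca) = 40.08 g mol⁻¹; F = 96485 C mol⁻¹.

88.2 %

Q = I·t = 0.5710 × 4820.0 = 2752 C; n(e⁻) = 2752/96485 = 0.02852 mol.
Theoretical n(Ca) = n(e⁻)/2 = 0.01426 mol, i.e. m_theo = 0.01426 × 40.08 = 0.5716 g.
Efficiency = m_actual / m_theo = 0.504 / 0.5716 = 88.2 %.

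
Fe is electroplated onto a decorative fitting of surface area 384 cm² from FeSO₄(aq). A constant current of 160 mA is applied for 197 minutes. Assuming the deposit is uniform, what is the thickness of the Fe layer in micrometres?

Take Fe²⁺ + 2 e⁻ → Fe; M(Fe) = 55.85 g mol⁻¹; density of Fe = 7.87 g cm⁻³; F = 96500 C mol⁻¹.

Q = I·t = 0.1600 × 11820 = 1891 C; n(e⁻) = 0.01960 mol.
n(Fe) = n(e⁻)/2 = 0.009799 mol, so m = 0.009799 × 55.85 = 0.5473 g.
Volume = m/ρ = 0.5473 / 7.87 = 0.06954 cm³.
Thickness = V/A = 0.06954 / 384 = 1.81 × 10⁻⁴ cm = 1.81 μm.

1.81 μm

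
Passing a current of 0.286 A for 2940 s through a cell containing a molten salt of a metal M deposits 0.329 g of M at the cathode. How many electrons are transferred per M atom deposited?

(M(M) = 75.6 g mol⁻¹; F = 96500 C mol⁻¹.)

Q = I·t = 0.2860 A × 2940.0 s = 840.8 C, so n(e⁻) = 840.8/96500 = 0.008713 mol.
n(M) deposited = 0.329 / 75.6 = 0.004352 mol.
Electrons per atom = n(e⁻)/n(M) = 0.008713 / 0.004352 = 2.00 ≈ 2, so the ion is M²⁺.

2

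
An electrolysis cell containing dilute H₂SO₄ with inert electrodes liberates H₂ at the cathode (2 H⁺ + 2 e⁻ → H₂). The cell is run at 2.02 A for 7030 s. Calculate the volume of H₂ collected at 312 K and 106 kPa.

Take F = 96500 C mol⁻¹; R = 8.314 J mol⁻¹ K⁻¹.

Q = I·t = 2.020 A × 7030.0 s = 14200 C.
n(e⁻) = Q/F = 14200 / 96500 = 0.1472 mol.
2 electrons are transferred per H₂ molecule, so n(H₂) = 0.1472 / 2 = 0.07358 mol.
V = nRT/P = (0.07358 × 8.314 × 312) / (106 × 10³ Pa) = 0.00180 m³ = 1.80 L.

1.80 L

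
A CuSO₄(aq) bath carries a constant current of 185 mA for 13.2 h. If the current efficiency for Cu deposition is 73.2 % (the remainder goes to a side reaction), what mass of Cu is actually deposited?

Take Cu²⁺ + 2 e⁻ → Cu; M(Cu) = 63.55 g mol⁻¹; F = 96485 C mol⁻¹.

2.12 g

Q = I·t = 0.1850 × 47520 = 8791 C.
n(e⁻) = 8791/96485 = 0.09111 mol; theoretically n(Cu) = 0.09111/2 = 0.04556 mol, m_theo = 2.895 g.
At 73.2 % efficiency, m_actual = 0.732 × 2.895 = 2.12 g.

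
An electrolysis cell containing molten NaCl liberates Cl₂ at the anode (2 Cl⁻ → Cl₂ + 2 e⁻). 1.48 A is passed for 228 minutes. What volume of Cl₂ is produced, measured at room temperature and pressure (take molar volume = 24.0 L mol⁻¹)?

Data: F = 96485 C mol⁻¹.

Q = I·t = 1.480 A × 13680 s = 20250 C.
n(e⁻) = Q/F = 20250 / 96485 = 0.2098 mol.
2 electrons are transferred per Cl₂ molecule, so n(Cl₂) = 0.2098 / 2 = 0.1049 mol.
V = n × V_m = 0.1049 × 24.0 = 2.52 L.

2.52 L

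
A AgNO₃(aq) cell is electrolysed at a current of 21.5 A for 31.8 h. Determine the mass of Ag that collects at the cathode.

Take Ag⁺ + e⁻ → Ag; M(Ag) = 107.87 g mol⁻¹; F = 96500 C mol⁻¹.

Q = I·t = 21.50 A × 114480 s = 2461000 C.
n(e⁻) = Q/F = 2461000 / 96500 = 25.51 mol.
Ag⁺ + e⁻ → Ag, so n(Ag) = n(e⁻)/1 = 25.51 mol.
m = n·M = 25.51 × 107.87 = 2750 g.

2750 g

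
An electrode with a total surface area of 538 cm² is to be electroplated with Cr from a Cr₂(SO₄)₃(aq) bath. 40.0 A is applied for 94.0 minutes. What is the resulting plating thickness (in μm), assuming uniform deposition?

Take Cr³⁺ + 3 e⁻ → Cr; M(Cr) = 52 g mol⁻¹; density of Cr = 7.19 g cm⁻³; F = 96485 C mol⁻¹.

105 μm

Q = I·t = 40.00 × 5640.0 = 225600 C; n(e⁻) = 2.338 mol.
n(Cr) = n(e⁻)/3 = 0.7794 mol, so m = 0.7794 × 52 = 40.53 g.
Volume = m/ρ = 40.53 / 7.19 = 5.637 cm³.
Thickness = V/A = 5.637 / 538 = 0.0105 cm = 105 μm.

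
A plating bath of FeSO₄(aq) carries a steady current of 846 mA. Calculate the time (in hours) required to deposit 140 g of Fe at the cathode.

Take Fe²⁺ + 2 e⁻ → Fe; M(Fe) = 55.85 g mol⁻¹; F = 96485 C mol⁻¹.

n(Fe) = m/M = 140 / 55.85 = 2.507 mol.
Each Fe atom requires 2 electrons, so n(e⁻) = 2 × 2.507 = 5.013 mol.
Q = n(e⁻)·F = 5.013 × 96485 = 483700 C.
t = Q/I = 483700 / 0.8460 A = 571800 s = 159 h.

159 h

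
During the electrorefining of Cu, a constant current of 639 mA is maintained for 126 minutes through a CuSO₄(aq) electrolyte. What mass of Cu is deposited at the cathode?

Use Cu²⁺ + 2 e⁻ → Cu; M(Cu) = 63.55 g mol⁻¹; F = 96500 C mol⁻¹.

Q = I·t = 0.6390 A × 7560.0 s = 4831 C.
n(e⁻) = Q/F = 4831 / 96500 = 0.05006 mol.
Cu²⁺ + 2 e⁻ → Cu, so n(Cu) = n(e⁻)/2 = 0.02503 mol.
m = n·M = 0.02503 × 63.55 = 1.59 g.

1.59 g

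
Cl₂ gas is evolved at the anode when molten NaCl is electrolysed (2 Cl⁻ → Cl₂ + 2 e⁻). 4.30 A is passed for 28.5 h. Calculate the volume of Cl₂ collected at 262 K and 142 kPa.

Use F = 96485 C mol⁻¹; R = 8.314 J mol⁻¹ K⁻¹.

35.1 L

Q = I·t = 4.300 A × 102600 s = 441200 C.
n(e⁻) = Q/F = 441200 / 96485 = 4.573 mol.
2 electrons are transferred per Cl₂ molecule, so n(Cl₂) = 4.573 / 2 = 2.286 mol.
V = nRT/P = (2.286 × 8.314 × 262) / (142 × 10³ Pa) = 0.0351 m³ = 35.1 L.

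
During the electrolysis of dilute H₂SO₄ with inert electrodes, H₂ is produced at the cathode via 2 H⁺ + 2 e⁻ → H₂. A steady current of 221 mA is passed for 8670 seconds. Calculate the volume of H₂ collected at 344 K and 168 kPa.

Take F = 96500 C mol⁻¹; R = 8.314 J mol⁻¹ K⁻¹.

Q = I·t = 0.2210 A × 8670.0 s = 1916 C.
n(e⁻) = Q/F = 1916 / 96500 = 0.01986 mol.
2 electrons are transferred per H₂ molecule, so n(H₂) = 0.01986 / 2 = 0.009928 mol.
V = nRT/P = (0.009928 × 8.314 × 344) / (168 × 10³ Pa) = 1.69 × 10⁻⁴ m³ = 0.169 L.

0.169 L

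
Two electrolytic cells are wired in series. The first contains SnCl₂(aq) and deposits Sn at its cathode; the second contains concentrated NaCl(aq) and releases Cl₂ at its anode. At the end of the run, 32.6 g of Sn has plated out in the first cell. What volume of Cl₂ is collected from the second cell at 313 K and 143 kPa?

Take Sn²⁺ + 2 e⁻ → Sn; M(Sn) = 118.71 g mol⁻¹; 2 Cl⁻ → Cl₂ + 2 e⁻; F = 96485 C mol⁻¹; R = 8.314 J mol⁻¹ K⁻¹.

5.00 L

n(Sn) = 32.6 / 118.71 = 0.2746 mol, so n(e⁻) = 2 × 0.2746 = 0.5492 mol.
The cells are in series, so the same 0.5492 mol of electrons passes through the second cell.
2 Cl⁻ → Cl₂ + 2 e⁻ — 2 mol e⁻ per mol Cl₂, so n(Cl₂) = 0.5492/2 = 0.2746 mol.
V = nRT/P = (0.2746 × 8.314 × 313) / (143 × 10³) = 0.00500 m³ = 5.00 L.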